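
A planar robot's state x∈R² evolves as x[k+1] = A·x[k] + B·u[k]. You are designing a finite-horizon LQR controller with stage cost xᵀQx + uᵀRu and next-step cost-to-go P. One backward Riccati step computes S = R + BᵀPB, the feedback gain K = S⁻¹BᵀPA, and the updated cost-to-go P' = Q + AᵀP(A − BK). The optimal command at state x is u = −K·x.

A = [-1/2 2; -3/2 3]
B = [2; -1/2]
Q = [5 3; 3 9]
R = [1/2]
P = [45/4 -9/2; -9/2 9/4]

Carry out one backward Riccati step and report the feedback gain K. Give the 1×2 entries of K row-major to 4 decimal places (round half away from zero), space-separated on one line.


BᵀP = [24.7500 -10.1250]
S = R + BᵀPB = [1/2] + [54.5625] = [55.0625]
BᵀPA = [2.8125 19.1250]
K = S⁻¹·BᵀPA = [0.0511 0.3473]
A−BK = [-0.6022 1.3053; -1.4745 3.1737]
AᵀP(A−BK) = [0.9813 -2.1019; -2.1019 4.6073]
P' = Q + AᵀP(A−BK) = [5.9813 0.8981; 0.8981 13.6073]
tr(P') = 19.5886

0.0511 0.3473


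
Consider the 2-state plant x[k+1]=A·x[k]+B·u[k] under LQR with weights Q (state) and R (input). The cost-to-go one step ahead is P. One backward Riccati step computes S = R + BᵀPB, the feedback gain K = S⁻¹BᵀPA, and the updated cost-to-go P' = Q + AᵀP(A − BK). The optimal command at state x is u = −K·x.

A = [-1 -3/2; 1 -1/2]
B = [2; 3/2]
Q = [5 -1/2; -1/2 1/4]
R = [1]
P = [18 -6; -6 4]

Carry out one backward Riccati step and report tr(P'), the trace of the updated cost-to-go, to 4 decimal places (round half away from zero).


17.5054

BᵀP = [27.0000 -6.0000]
S = R + BᵀPB = [1] + [45.0000] = [46.0000]
BᵀPA = [-33.0000 -37.5000]
K = S⁻¹·BᵀPA = [-0.7174 -0.8152]
A−BK = [0.4348 0.1304; 2.0761 0.7228]
AᵀP(A−BK) = [10.3261 4.0978; 4.0978 1.9293]
P' = Q + AᵀP(A−BK) = [15.3261 3.5978; 3.5978 2.1793]
tr(P') = 17.5054


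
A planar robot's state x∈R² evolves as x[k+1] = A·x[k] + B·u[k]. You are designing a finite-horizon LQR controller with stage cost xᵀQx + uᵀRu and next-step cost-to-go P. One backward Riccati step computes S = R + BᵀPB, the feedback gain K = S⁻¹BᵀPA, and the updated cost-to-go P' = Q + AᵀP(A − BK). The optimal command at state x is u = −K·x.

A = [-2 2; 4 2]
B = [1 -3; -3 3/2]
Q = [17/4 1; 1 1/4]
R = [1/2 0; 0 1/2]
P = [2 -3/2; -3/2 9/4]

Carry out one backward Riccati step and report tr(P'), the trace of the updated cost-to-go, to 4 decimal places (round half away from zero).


6.2235

BᵀP = [6.5000 -8.2500; -8.2500 7.8750]
S = R + BᵀPB = [1/2 0; 0 1/2] + [31.2500 -31.8750; -31.8750 36.5625] = [31.7500 -31.8750; -31.8750 37.0625]
BᵀPA = [-46.0000 -3.5000; 48.0000 -0.7500]
K = S⁻¹·BᵀPA = [-1.0881 -0.9559; 0.3593 -0.8423]
A−BK = [0.1661 0.4289; 0.1968 0.3959]
AᵀP(A−BK) = [0.7008 0.4612; 0.4612 1.0227]
P' = Q + AᵀP(A−BK) = [4.9508 1.4612; 1.4612 1.2727]
tr(P') = 6.2235


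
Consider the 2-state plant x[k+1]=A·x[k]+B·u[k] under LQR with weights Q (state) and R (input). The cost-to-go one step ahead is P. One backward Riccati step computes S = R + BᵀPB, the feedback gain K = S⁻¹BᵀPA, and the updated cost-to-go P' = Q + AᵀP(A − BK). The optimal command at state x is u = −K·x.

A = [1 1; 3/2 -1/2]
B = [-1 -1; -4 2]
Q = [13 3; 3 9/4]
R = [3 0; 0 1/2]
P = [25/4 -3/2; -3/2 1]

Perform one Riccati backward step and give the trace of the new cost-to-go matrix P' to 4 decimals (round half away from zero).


16.4788

BᵀP = [-0.2500 -2.5000; -9.2500 3.5000]
S = R + BᵀPB = [3 0; 0 1/2] + [10.2500 -4.7500; -4.7500 16.2500] = [13.2500 -4.7500; -4.7500 16.7500]
BᵀPA = [-4.0000 1.0000; -4.0000 -11.0000]
K = S⁻¹·BᵀPA = [-0.4313 -0.1781; -0.3611 -0.7072]
A−BK = [0.2075 0.1147; 0.4969 0.2022]
AᵀP(A−BK) = [0.8301 0.4589; 0.4589 0.3987]
P' = Q + AᵀP(A−BK) = [13.8301 3.4589; 3.4589 2.6487]
tr(P') = 16.4788


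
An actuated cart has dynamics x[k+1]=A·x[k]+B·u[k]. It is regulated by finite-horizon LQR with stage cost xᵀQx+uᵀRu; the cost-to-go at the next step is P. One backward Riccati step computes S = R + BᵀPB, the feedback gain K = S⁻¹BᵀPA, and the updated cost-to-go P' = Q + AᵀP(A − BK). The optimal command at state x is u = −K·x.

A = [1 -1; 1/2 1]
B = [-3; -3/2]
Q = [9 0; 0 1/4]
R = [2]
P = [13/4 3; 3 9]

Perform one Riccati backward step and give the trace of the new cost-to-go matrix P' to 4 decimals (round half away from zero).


BᵀP = [-14.2500 -22.5000]
S = R + BᵀPB = [2] + [76.5000] = [78.5000]
BᵀPA = [-25.5000 -8.2500]
K = S⁻¹·BᵀPA = [-0.3248 -0.1051]
A−BK = [0.0255 -1.3153; 0.0127 0.8424]
AᵀP(A−BK) = [0.2166 0.0701; 0.0701 5.3830]
P' = Q + AᵀP(A−BK) = [9.2166 0.0701; 0.0701 5.6330]
tr(P') = 14.8495

14.8495


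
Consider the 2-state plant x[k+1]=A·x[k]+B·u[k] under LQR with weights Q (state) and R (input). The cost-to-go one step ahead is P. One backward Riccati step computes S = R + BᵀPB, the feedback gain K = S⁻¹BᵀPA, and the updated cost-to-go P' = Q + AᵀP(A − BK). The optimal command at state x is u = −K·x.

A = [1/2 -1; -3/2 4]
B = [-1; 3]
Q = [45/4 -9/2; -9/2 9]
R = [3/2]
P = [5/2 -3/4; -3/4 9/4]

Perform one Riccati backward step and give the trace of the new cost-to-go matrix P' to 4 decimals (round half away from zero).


BᵀP = [-4.7500 7.5000]
S = R + BᵀPB = [3/2] + [27.2500] = [28.7500]
BᵀPA = [-13.6250 34.7500]
K = S⁻¹·BᵀPA = [-0.4739 1.2087]
A−BK = [0.0261 0.2087; -0.0783 0.3739]
AᵀP(A−BK) = [0.3554 -0.9065; -0.9065 2.4978]
P' = Q + AᵀP(A−BK) = [11.6054 -5.4065; -5.4065 11.4978]
tr(P') = 23.1033

23.1033


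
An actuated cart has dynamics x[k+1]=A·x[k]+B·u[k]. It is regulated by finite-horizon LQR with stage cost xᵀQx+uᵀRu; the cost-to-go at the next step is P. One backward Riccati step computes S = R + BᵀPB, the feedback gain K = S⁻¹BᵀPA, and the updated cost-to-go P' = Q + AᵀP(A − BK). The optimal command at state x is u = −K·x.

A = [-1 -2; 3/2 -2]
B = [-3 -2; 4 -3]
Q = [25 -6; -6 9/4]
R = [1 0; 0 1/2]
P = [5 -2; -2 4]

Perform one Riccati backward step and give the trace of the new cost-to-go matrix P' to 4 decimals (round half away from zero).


BᵀP = [-23.0000 22.0000; -4.0000 -8.0000]
S = R + BᵀPB = [1 0; 0 1/2] + [157.0000 -20.0000; -20.0000 32.0000] = [158.0000 -20.0000; -20.0000 32.5000]
BᵀPA = [56.0000 2.0000; -8.0000 24.0000]
K = S⁻¹·BᵀPA = [0.3506 0.1151; -0.0304 0.8093]
A−BK = [-0.0091 -0.0361; 0.0064 -0.0325]
AᵀP(A−BK) = [0.1242 0.0287; 0.0287 0.3468]
P' = Q + AᵀP(A−BK) = [25.1242 -5.9713; -5.9713 2.5968]
tr(P') = 27.7210

27.7210


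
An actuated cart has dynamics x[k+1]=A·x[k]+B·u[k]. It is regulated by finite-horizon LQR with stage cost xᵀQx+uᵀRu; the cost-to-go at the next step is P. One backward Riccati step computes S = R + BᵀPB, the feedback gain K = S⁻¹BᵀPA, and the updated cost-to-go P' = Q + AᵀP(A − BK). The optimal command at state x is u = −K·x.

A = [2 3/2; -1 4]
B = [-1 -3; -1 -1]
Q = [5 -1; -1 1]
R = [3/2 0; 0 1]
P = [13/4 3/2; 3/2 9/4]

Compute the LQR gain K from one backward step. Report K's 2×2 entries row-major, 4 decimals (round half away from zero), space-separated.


0.4931 -1.4114 -0.5934 -0.4451

BᵀP = [-4.7500 -3.7500; -11.2500 -6.7500]
S = R + BᵀPB = [3/2 0; 0 1] + [8.5000 18.0000; 18.0000 40.5000] = [10.0000 18.0000; 18.0000 41.5000]
BᵀPA = [-5.7500 -22.1250; -15.7500 -43.8750]
K = S⁻¹·BᵀPA = [0.4931 -1.4114; -0.5934 -0.4451]
A−BK = [0.7129 -1.2466; -1.1003 2.1435]
AᵀP(A−BK) = [2.7394 -4.6252; -4.6252 10.5585]
P' = Q + AᵀP(A−BK) = [7.7394 -5.6252; -5.6252 11.5585]
tr(P') = 19.2978


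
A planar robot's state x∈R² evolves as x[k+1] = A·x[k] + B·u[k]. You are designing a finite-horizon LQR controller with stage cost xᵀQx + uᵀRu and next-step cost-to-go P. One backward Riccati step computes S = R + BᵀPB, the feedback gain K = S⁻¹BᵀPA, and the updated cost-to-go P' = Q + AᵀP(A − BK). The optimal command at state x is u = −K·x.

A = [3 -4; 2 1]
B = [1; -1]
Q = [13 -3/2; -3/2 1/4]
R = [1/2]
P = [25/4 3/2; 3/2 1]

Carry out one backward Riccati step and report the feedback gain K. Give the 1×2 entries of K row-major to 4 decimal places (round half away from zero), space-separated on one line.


3.2105 -3.8947

BᵀP = [4.7500 0.5000]
S = R + BᵀPB = [1/2] + [4.2500] = [4.7500]
BᵀPA = [15.2500 -18.5000]
K = S⁻¹·BᵀPA = [3.2105 -3.8947]
A−BK = [-0.2105 -0.1053; 5.2105 -2.8947]
AᵀP(A−BK) = [29.2895 -21.1053; -21.1053 16.9474]
P' = Q + AᵀP(A−BK) = [42.2895 -22.6053; -22.6053 17.1974]
tr(P') = 59.4868


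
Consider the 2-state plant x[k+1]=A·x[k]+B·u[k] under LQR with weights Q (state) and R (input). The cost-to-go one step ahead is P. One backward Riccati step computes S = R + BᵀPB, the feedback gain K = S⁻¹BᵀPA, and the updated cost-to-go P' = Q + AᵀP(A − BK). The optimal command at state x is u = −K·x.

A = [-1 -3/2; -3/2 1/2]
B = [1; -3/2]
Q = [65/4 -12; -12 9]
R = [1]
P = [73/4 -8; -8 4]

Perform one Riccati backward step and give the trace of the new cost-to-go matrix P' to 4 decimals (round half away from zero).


BᵀP = [30.2500 -14.0000]
S = R + BᵀPB = [1] + [51.2500] = [52.2500]
BᵀPA = [-9.2500 -52.3750]
K = S⁻¹·BᵀPA = [-0.1770 -1.0024]
A−BK = [-0.8230 -0.4976; -1.7656 -1.0036]
AᵀP(A−BK) = [1.6124 1.1029; 1.1029 1.5622]
P' = Q + AᵀP(A−BK) = [17.8624 -10.8971; -10.8971 10.5622]
tr(P') = 28.4246

28.4246


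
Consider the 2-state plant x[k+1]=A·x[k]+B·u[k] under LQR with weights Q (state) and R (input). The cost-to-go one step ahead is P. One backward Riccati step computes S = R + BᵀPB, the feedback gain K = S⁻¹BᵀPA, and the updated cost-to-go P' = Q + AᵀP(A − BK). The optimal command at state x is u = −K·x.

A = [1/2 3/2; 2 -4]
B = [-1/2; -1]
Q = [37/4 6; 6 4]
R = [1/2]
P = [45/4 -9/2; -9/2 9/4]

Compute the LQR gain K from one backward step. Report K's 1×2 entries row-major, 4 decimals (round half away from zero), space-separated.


-0.5294 -1.5882

BᵀP = [-1.1250 0.0000]
S = R + BᵀPB = [1/2] + [0.5625] = [1.0625]
BᵀPA = [-0.5625 -1.6875]
K = S⁻¹·BᵀPA = [-0.5294 -1.5882]
A−BK = [0.2353 0.7059; 1.4706 -5.5882]
AᵀP(A−BK) = [2.5147 -14.9559; -14.9559 112.6324]
P' = Q + AᵀP(A−BK) = [11.7647 -8.9559; -8.9559 116.6324]
tr(P') = 128.3971


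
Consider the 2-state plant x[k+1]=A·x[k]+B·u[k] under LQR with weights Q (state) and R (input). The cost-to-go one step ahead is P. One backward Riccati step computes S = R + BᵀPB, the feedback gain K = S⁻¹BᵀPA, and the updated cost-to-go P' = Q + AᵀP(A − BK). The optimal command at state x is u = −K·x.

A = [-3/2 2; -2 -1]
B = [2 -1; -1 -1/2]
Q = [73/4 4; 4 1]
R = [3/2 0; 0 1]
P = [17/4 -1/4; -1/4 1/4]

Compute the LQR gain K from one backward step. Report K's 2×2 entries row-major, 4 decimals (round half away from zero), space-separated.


-0.3058 0.7455 0.6670 -0.4209

BᵀP = [8.7500 -0.7500; -4.1250 0.1250]
S = R + BᵀPB = [3/2 0; 0 1] + [18.2500 -8.3750; -8.3750 4.0625] = [19.7500 -8.3750; -8.3750 5.0625]
BᵀPA = [-11.6250 18.2500; 5.9375 -8.3750]
K = S⁻¹·BᵀPA = [-0.3058 0.7455; 0.6670 -0.4209]
A−BK = [-0.2215 0.0880; -1.9723 -0.4649]
AᵀP(A−BK) = [1.5476 -0.4586; -0.4586 1.1183]
P' = Q + AᵀP(A−BK) = [19.7976 3.5414; 3.5414 2.1183]
tr(P') = 21.9160


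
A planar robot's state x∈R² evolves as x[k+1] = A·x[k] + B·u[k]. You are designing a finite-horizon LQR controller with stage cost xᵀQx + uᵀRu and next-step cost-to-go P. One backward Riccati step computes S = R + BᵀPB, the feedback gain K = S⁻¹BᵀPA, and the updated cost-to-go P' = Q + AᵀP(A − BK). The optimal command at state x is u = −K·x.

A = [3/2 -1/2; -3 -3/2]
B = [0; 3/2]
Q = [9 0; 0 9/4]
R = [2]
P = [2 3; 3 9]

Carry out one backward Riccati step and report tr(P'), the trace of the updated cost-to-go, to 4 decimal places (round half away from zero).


21.0534

BᵀP = [4.5000 13.5000]
S = R + BᵀPB = [2] + [20.2500] = [22.2500]
BᵀPA = [-33.7500 -22.5000]
K = S⁻¹·BᵀPA = [-1.5169 -1.0112]
A−BK = [1.5000 -0.5000; -0.7247 0.0169]
AᵀP(A−BK) = [7.3062 2.6208; 2.6208 2.4972]
P' = Q + AᵀP(A−BK) = [16.3062 2.6208; 2.6208 4.7472]
tr(P') = 21.0534


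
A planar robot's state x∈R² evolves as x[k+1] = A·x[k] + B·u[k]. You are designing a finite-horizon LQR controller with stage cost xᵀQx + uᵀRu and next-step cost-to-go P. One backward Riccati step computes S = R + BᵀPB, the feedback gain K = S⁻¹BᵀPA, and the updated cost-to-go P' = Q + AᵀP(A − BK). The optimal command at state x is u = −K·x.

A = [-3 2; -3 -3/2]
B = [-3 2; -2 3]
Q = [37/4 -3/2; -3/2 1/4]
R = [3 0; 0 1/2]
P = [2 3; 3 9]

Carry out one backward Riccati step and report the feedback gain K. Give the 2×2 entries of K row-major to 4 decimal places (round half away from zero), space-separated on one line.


BᵀP = [-12.0000 -27.0000; 13.0000 33.0000]
S = R + BᵀPB = [3 0; 0 1/2] + [90.0000 -105.0000; -105.0000 125.0000] = [93.0000 -105.0000; -105.0000 125.5000]
BᵀPA = [117.0000 16.5000; -138.0000 -23.5000]
K = S⁻¹·BᵀPA = [0.2993 -0.6137; -0.8492 -0.7007]
A−BK = [-0.4037 1.5603; 0.1462 -0.6253]
AᵀP(A−BK) = [0.7935 -0.8944; -0.8944 3.9095]
P' = Q + AᵀP(A−BK) = [10.0435 -2.3944; -2.3944 4.1595]
tr(P') = 14.2030

0.2993 -0.6137 -0.8492 -0.7007


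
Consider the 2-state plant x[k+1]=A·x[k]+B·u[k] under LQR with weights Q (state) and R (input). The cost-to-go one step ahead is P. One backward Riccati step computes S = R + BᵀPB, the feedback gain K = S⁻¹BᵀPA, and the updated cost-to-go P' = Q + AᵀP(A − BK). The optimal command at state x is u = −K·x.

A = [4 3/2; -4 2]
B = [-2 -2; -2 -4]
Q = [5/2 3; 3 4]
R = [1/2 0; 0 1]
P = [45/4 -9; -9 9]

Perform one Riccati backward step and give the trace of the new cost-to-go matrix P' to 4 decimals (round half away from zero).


BᵀP = [-4.5000 0.0000; 13.5000 -18.0000]
S = R + BᵀPB = [1/2 0; 0 1] + [9.0000 9.0000; 9.0000 45.0000] = [9.5000 9.0000; 9.0000 46.0000]
BᵀPA = [-18.0000 -6.7500; 126.0000 -15.7500]
K = S⁻¹·BᵀPA = [-5.5112 -0.4740; 3.8174 -0.2496]
A−BK = [0.6124 0.0527; 0.2472 0.0534]
AᵀP(A−BK) = [31.8034 0.4235; 0.4235 0.1809]
P' = Q + AᵀP(A−BK) = [34.3034 3.4235; 3.4235 4.1809]
tr(P') = 38.4843

38.4843


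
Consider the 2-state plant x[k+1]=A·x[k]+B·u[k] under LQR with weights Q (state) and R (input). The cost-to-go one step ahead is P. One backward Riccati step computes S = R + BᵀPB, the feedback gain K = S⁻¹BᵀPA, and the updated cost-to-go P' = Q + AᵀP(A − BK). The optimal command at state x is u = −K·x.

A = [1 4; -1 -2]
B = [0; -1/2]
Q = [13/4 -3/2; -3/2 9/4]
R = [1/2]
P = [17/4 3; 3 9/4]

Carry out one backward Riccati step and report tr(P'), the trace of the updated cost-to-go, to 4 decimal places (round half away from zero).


21.6324

BᵀP = [-1.5000 -1.1250]
S = R + BᵀPB = [1/2] + [0.5625] = [1.0625]
BᵀPA = [-0.3750 -3.7500]
K = S⁻¹·BᵀPA = [-0.3529 -3.5294]
A−BK = [1.0000 4.0000; -1.1765 -3.7647]
AᵀP(A−BK) = [0.3676 2.1765; 2.1765 15.7647]
P' = Q + AᵀP(A−BK) = [3.6176 0.6765; 0.6765 18.0147]
tr(P') = 21.6324


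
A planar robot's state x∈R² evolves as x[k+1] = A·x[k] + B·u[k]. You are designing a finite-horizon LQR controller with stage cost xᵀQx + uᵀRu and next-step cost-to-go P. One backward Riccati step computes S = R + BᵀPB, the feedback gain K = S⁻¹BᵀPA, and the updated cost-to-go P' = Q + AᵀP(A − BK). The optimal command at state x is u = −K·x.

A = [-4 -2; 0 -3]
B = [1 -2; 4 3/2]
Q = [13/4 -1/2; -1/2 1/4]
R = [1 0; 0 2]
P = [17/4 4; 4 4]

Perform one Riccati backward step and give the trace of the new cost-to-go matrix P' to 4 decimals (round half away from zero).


BᵀP = [20.2500 20.0000; -2.5000 -2.0000]
S = R + BᵀPB = [1 0; 0 2] + [100.2500 -10.5000; -10.5000 2.0000] = [101.2500 -10.5000; -10.5000 4.0000]
BᵀPA = [-81.0000 -100.5000; 10.0000 11.0000]
K = S⁻¹·BᵀPA = [-0.7430 -0.9720; 0.5496 0.1985]
A−BK = [-2.1578 -0.6310; 2.1476 0.5903]
AᵀP(A−BK) = [2.3206 1.2824; 1.2824 1.1298]
P' = Q + AᵀP(A−BK) = [5.5706 0.7824; 0.7824 1.3798]
tr(P') = 6.9504

6.9504


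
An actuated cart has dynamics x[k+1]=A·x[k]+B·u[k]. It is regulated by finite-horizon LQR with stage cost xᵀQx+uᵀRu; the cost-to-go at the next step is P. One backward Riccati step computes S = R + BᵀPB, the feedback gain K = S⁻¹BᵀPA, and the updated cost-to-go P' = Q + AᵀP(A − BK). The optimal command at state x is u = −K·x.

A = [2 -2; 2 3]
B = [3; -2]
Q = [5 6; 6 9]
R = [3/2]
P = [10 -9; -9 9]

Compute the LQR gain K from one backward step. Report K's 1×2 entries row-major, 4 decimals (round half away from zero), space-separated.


0.0255 -0.9809

BᵀP = [48.0000 -45.0000]
S = R + BᵀPB = [3/2] + [234.0000] = [235.5000]
BᵀPA = [6.0000 -231.0000]
K = S⁻¹·BᵀPA = [0.0255 -0.9809]
A−BK = [1.9236 0.9427; 2.0510 1.0382]
AᵀP(A−BK) = [3.8471 1.8854; 1.8854 2.4140]
P' = Q + AᵀP(A−BK) = [8.8471 7.8854; 7.8854 11.4140]
tr(P') = 20.2611


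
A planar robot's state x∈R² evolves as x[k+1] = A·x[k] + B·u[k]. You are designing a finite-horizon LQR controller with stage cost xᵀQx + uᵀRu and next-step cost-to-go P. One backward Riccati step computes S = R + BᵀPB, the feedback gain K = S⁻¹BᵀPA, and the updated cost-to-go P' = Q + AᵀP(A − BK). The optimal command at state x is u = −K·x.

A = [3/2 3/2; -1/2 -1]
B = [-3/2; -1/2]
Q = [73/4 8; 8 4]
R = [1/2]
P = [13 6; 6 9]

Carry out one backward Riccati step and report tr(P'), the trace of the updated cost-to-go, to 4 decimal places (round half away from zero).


37.2180

BᵀP = [-22.5000 -13.5000]
S = R + BᵀPB = [1/2] + [40.5000] = [41.0000]
BᵀPA = [-27.0000 -20.2500]
K = S⁻¹·BᵀPA = [-0.6585 -0.4939]
A−BK = [0.5122 0.7591; -0.8293 -1.2470]
AᵀP(A−BK) = [4.7195 6.9146; 6.9146 10.2485]
P' = Q + AᵀP(A−BK) = [22.9695 14.9146; 14.9146 14.2485]
tr(P') = 37.2180


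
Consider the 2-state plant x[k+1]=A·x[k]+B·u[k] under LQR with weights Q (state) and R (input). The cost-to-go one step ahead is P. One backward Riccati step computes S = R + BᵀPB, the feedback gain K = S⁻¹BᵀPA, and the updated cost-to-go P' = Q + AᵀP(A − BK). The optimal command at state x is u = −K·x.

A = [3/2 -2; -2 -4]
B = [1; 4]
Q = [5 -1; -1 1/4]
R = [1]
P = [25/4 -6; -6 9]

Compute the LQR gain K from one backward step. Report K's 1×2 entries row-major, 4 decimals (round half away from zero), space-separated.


BᵀP = [-17.7500 30.0000]
S = R + BᵀPB = [1] + [102.2500] = [103.2500]
BᵀPA = [-86.6250 -84.5000]
K = S⁻¹·BᵀPA = [-0.8390 -0.8184]
A−BK = [2.3390 -1.1816; 1.3559 -0.7264]
AᵀP(A−BK) = [13.3856 -5.6441; -5.6441 3.8450]
P' = Q + AᵀP(A−BK) = [18.3856 -6.6441; -6.6441 4.0950]
tr(P') = 22.4806

-0.8390 -0.8184


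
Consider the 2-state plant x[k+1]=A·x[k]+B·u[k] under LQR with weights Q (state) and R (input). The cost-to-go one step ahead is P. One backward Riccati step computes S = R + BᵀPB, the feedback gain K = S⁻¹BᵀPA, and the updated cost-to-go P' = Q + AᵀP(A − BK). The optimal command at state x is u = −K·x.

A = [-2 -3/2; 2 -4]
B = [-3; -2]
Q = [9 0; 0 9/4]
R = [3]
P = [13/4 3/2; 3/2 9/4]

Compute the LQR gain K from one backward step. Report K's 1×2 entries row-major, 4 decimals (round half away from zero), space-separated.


BᵀP = [-12.7500 -9.0000]
S = R + BᵀPB = [3] + [56.2500] = [59.2500]
BᵀPA = [7.5000 55.1250]
K = S⁻¹·BᵀPA = [0.1266 0.9304]
A−BK = [-1.6203 1.2911; 2.2532 -2.1392]
AᵀP(A−BK) = [9.0506 -7.7278; -7.7278 10.0253]
P' = Q + AᵀP(A−BK) = [18.0506 -7.7278; -7.7278 12.2753]
tr(P') = 30.3259

0.1266 0.9304


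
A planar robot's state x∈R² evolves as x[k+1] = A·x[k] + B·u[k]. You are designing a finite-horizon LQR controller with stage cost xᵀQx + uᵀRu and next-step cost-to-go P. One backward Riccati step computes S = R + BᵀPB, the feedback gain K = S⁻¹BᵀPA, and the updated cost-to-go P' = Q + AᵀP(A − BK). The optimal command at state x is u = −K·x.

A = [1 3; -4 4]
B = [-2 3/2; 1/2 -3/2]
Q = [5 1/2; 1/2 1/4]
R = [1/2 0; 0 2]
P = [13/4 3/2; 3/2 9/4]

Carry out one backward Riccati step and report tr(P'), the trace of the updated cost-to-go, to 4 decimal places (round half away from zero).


43.6577

BᵀP = [-5.7500 -1.8750; 2.6250 -1.1250]
S = R + BᵀPB = [1/2 0; 0 2] + [10.5625 -5.8125; -5.8125 5.6250] = [11.0625 -5.8125; -5.8125 7.6250]
BᵀPA = [1.7500 -24.7500; 7.1250 3.3750]
K = S⁻¹·BᵀPA = [1.0829 -3.3441; 1.7599 -2.1066]
A−BK = [0.5259 -0.5284; -1.9016 2.5122]
AᵀP(A−BK) = [12.8156 -17.3882; -17.3882 25.5921]
P' = Q + AᵀP(A−BK) = [17.8156 -16.8882; -16.8882 25.8421]
tr(P') = 43.6577


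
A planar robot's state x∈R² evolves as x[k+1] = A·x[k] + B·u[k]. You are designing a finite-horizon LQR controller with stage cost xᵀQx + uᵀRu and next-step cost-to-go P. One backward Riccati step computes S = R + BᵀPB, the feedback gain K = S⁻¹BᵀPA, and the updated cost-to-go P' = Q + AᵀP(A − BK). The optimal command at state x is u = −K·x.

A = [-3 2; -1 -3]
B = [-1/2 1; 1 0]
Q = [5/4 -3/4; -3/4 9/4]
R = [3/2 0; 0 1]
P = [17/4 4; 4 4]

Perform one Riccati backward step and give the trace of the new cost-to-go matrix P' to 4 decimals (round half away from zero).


17.0220

BᵀP = [1.8750 2.0000; 4.2500 4.0000]
S = R + BᵀPB = [3/2 0; 0 1] + [1.0625 1.8750; 1.8750 4.2500] = [2.5625 1.8750; 1.8750 5.2500]
BᵀPA = [-7.6250 -2.2500; -16.7500 -3.5000]
K = S⁻¹·BᵀPA = [-0.8679 -0.5283; -2.8805 -0.4780]
A−BK = [-0.5535 2.2138; -0.1321 -2.4717]
AᵀP(A−BK) = [11.3836 2.4654; 2.4654 2.1384]
P' = Q + AᵀP(A−BK) = [12.6336 1.7154; 1.7154 4.3884]
tr(P') = 17.0220


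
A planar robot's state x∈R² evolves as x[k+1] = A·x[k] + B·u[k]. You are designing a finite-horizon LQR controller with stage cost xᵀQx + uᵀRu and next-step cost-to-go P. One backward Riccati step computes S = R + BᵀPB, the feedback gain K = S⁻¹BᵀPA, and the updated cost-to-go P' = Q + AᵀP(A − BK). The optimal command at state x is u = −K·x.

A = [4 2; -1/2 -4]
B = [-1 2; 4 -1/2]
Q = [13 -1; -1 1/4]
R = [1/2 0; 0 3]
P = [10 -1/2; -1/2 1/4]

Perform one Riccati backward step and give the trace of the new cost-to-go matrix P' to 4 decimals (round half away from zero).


23.6503

BᵀP = [-12.0000 1.5000; 20.2500 -1.1250]
S = R + BᵀPB = [1/2 0; 0 3] + [18.0000 -24.7500; -24.7500 41.0625] = [18.5000 -24.7500; -24.7500 44.0625]
BᵀPA = [-48.7500 -30.0000; 81.5625 45.0000]
K = S⁻¹·BᵀPA = [-0.6386 -1.0273; 1.4924 0.4442]
A−BK = [0.3767 0.0842; 2.8006 0.3313]
AᵀP(A−BK) = [9.2101 2.6858; 2.6858 1.1902]
P' = Q + AᵀP(A−BK) = [22.2101 1.6858; 1.6858 1.4402]
tr(P') = 23.6503


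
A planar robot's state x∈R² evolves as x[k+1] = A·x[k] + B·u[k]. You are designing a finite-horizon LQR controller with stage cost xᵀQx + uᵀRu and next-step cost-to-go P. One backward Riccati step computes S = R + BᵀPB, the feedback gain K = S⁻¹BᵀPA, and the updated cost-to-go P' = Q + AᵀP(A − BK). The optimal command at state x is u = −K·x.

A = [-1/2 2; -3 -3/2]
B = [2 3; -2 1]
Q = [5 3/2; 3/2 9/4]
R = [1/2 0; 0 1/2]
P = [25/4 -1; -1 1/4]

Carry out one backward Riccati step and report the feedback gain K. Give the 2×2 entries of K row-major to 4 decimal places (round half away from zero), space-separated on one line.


BᵀP = [14.5000 -2.5000; 17.7500 -2.7500]
S = R + BᵀPB = [1/2 0; 0 1/2] + [34.0000 41.0000; 41.0000 50.5000] = [34.5000 41.0000; 41.0000 51.0000]
BᵀPA = [0.2500 32.7500; -0.6250 39.6250]
K = S⁻¹·BᵀPA = [0.4889 0.5812; -0.4053 0.3097]
A−BK = [-0.2619 -0.0916; -1.6170 -0.6473]
AᵀP(A−BK) = [0.4370 0.1733; 0.1733 0.2555]
P' = Q + AᵀP(A−BK) = [5.4370 1.6733; 1.6733 2.5055]
tr(P') = 7.9425

0.4889 0.5812 -0.4053 0.3097


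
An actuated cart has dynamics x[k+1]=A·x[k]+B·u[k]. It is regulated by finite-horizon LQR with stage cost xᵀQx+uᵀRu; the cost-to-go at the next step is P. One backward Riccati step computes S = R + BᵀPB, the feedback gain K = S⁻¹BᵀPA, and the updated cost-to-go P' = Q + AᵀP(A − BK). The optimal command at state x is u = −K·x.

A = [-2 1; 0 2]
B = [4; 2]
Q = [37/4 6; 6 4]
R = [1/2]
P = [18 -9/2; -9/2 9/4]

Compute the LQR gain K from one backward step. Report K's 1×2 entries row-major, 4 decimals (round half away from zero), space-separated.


-0.5588 0.1596

BᵀP = [63.0000 -13.5000]
S = R + BᵀPB = [1/2] + [225.0000] = [225.5000]
BᵀPA = [-126.0000 36.0000]
K = S⁻¹·BᵀPA = [-0.5588 0.1596]
A−BK = [0.2350 0.3614; 1.1175 1.6807]
AᵀP(A−BK) = [1.5965 2.1153; 2.1153 3.2528]
P' = Q + AᵀP(A−BK) = [10.8465 8.1153; 8.1153 7.2528]
tr(P') = 18.0992


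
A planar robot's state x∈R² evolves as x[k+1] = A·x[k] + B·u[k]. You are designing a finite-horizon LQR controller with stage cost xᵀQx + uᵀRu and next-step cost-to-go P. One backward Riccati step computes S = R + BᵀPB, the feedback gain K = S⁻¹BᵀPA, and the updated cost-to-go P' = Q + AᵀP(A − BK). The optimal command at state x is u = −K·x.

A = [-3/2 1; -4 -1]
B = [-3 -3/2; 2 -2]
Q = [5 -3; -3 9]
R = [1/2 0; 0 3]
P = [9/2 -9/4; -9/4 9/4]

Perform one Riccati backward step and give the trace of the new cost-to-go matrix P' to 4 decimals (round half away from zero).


BᵀP = [-18.0000 11.2500; -2.2500 -1.1250]
S = R + BᵀPB = [1/2 0; 0 3] + [76.5000 4.5000; 4.5000 5.6250] = [77.0000 4.5000; 4.5000 8.6250]
BᵀPA = [-18.0000 -29.2500; 7.8750 -1.1250]
K = S⁻¹·BᵀPA = [-0.2962 -0.3840; 1.0676 0.0699]
A−BK = [-0.7871 -0.0470; -1.2726 -0.0923]
AᵀP(A−BK) = [5.3872 0.4134; 0.4134 0.0980]
P' = Q + AᵀP(A−BK) = [10.3872 -2.5866; -2.5866 9.0980]
tr(P') = 19.4851

19.4851


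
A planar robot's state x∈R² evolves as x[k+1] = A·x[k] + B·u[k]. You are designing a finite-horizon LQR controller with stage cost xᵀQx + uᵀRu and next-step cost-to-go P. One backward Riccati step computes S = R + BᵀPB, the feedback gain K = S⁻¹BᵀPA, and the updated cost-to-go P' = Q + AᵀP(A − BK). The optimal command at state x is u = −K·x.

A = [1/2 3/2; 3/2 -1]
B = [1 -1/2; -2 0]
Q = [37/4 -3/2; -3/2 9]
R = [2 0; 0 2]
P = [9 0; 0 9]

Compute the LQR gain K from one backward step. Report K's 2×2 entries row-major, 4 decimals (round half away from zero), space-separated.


BᵀP = [9.0000 -18.0000; -4.5000 0.0000]
S = R + BᵀPB = [2 0; 0 2] + [45.0000 -4.5000; -4.5000 2.2500] = [47.0000 -4.5000; -4.5000 4.2500]
BᵀPA = [-22.5000 31.5000; -2.2500 -6.7500]
K = S⁻¹·BᵀPA = [-0.5891 0.5766; -1.1532 -0.9777]
A−BK = [0.5125 0.4345; 0.3217 0.1532]
AᵀP(A−BK) = [6.6497 4.0237; 4.0237 4.4875]
P' = Q + AᵀP(A−BK) = [15.8997 2.5237; 2.5237 13.4875]
tr(P') = 29.3872

-0.5891 0.5766 -1.1532 -0.9777


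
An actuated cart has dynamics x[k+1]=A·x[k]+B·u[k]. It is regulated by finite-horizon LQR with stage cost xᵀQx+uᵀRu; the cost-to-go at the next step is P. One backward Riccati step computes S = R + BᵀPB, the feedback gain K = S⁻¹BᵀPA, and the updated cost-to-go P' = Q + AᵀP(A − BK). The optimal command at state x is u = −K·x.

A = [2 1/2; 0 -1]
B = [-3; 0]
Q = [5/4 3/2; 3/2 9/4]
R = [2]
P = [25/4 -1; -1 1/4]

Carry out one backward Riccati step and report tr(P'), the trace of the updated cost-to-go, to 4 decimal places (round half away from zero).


BᵀP = [-18.7500 3.0000]
S = R + BᵀPB = [2] + [56.2500] = [58.2500]
BᵀPA = [-37.5000 -12.3750]
K = S⁻¹·BᵀPA = [-0.6438 -0.2124]
A−BK = [0.0687 -0.1373; 0.0000 -1.0000]
AᵀP(A−BK) = [0.8584 0.2833; 0.2833 0.1835]
P' = Q + AᵀP(A−BK) = [2.1084 1.7833; 1.7833 2.4335]
tr(P') = 4.5418

4.5418


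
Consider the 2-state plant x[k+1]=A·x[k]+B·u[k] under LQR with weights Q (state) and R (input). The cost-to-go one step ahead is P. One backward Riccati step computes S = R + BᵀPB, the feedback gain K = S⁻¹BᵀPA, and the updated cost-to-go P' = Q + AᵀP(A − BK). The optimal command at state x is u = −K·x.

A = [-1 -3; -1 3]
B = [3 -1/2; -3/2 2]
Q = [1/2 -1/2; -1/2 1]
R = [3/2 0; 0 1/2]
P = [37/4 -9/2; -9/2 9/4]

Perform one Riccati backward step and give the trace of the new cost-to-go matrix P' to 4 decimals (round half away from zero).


BᵀP = [34.5000 -16.8750; -13.6250 6.7500]
S = R + BᵀPB = [3/2 0; 0 1/2] + [128.8125 -51.0000; -51.0000 20.3125] = [130.3125 -51.0000; -51.0000 20.8125]
BᵀPA = [-17.6250 -154.1250; 6.8750 61.1250]
K = S⁻¹·BᵀPA = [-0.1457 -0.8130; -0.0268 0.9446]
A−BK = [-0.5762 -0.0886; -1.1650 -0.1088]
AᵀP(A−BK) = [0.1156 0.1759; 0.1759 1.4502]
P' = Q + AᵀP(A−BK) = [0.6156 -0.3241; -0.3241 2.4502]
tr(P') = 3.0657

3.0657


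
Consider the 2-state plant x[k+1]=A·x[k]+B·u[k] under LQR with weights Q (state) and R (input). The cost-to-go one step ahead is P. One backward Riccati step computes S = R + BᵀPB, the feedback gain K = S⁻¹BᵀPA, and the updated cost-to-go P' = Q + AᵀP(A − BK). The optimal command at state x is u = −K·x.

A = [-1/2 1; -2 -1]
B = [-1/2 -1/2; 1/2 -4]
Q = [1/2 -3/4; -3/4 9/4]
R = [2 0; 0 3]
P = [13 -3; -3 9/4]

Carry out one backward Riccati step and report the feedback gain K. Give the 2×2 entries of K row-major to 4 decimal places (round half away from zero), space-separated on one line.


BᵀP = [-8.0000 2.6250; 5.5000 -7.5000]
S = R + BᵀPB = [2 0; 0 3] + [5.3125 -6.5000; -6.5000 27.2500] = [7.3125 -6.5000; -6.5000 30.2500]
BᵀPA = [-1.2500 -10.6250; 12.2500 13.0000]
K = S⁻¹·BᵀPA = [0.2337 -1.3238; 0.4552 0.1453]
A−BK = [-0.1556 0.4107; -0.2962 0.2431]
AᵀP(A−BK) = [0.9663 -0.9346; -0.9346 5.2954]
P' = Q + AᵀP(A−BK) = [1.4663 -1.6846; -1.6846 7.5454]
tr(P') = 9.0117

0.2337 -1.3238 0.4552 0.1453


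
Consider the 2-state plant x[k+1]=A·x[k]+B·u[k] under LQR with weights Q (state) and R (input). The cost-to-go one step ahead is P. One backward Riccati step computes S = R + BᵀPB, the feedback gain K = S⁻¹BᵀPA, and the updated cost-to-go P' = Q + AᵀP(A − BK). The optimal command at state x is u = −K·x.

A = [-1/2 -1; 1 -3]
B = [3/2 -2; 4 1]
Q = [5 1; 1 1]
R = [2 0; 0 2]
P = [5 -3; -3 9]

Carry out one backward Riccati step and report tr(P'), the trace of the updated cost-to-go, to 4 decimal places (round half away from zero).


BᵀP = [-4.5000 31.5000; -13.0000 15.0000]
S = R + BᵀPB = [2 0; 0 2] + [119.2500 40.5000; 40.5000 41.0000] = [121.2500 40.5000; 40.5000 43.0000]
BᵀPA = [33.7500 -90.0000; 21.5000 -32.0000]
K = S⁻¹·BᵀPA = [0.1624 -0.7203; 0.3470 -0.0658]
A−BK = [-0.0497 -0.0511; 0.0032 -0.0530]
AᵀP(A−BK) = [0.3070 -0.2759; -0.2759 1.0684]
P' = Q + AᵀP(A−BK) = [5.3070 0.7241; 0.7241 2.0684]
tr(P') = 7.3754

7.3754


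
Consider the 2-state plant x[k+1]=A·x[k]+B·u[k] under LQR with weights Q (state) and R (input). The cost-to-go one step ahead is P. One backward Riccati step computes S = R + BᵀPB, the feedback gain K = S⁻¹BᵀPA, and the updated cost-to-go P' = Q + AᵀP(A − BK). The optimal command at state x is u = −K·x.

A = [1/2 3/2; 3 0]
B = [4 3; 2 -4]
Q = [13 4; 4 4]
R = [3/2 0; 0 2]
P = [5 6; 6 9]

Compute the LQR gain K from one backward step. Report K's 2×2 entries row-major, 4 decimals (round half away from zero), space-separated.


BᵀP = [32.0000 42.0000; -9.0000 -18.0000]
S = R + BᵀPB = [3/2 0; 0 2] + [212.0000 -72.0000; -72.0000 45.0000] = [213.5000 -72.0000; -72.0000 47.0000]
BᵀPA = [142.0000 48.0000; -58.5000 -13.5000]
K = S⁻¹·BᵀPA = [0.5076 0.2647; -0.4671 0.1183]
A−BK = [-0.1290 0.0863; 0.1164 -0.0563]
AᵀP(A−BK) = [0.8478 0.0802; 0.0802 0.1406]
P' = Q + AᵀP(A−BK) = [13.8478 4.0802; 4.0802 4.1406]
tr(P') = 17.9884

0.5076 0.2647 -0.4671 0.1183


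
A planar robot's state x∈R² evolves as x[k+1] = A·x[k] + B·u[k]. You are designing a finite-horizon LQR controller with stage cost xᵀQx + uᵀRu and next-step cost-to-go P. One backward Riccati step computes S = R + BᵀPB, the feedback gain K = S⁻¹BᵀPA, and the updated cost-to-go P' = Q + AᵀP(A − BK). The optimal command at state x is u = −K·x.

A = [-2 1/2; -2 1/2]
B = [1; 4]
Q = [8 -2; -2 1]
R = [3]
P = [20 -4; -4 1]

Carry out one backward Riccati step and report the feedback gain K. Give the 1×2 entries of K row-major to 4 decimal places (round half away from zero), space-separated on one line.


-1.1429 0.2857

BᵀP = [4.0000 0.0000]
S = R + BᵀPB = [3] + [4.0000] = [7.0000]
BᵀPA = [-8.0000 2.0000]
K = S⁻¹·BᵀPA = [-1.1429 0.2857]
A−BK = [-0.8571 0.2143; 2.5714 -0.6429]
AᵀP(A−BK) = [42.8571 -10.7143; -10.7143 2.6786]
P' = Q + AᵀP(A−BK) = [50.8571 -12.7143; -12.7143 3.6786]
tr(P') = 54.5357


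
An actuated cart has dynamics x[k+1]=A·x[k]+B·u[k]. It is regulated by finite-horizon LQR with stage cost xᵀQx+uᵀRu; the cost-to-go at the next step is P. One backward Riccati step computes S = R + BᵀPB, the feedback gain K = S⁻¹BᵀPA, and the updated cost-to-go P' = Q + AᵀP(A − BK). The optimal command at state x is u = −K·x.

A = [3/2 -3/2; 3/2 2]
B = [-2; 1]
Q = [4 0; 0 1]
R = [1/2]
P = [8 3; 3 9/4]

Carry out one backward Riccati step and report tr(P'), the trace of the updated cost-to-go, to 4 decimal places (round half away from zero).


16.4849

BᵀP = [-13.0000 -3.7500]
S = R + BᵀPB = [1/2] + [22.2500] = [22.7500]
BᵀPA = [-25.1250 12.0000]
K = S⁻¹·BᵀPA = [-1.1044 0.5275]
A−BK = [-0.7088 -0.4451; 2.6044 1.4725]
AᵀP(A−BK) = [8.8146 4.2527; 4.2527 2.6703]
P' = Q + AᵀP(A−BK) = [12.8146 4.2527; 4.2527 3.6703]
tr(P') = 16.4849


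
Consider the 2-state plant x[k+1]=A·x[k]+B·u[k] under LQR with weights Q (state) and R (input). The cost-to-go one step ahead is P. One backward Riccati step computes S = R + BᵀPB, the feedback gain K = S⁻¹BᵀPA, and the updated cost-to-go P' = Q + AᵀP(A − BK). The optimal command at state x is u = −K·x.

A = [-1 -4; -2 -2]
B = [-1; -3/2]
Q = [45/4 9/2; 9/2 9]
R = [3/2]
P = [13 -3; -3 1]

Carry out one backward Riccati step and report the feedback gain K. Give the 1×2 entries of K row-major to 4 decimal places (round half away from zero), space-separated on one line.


0.7097 4.0000

BᵀP = [-8.5000 1.5000]
S = R + BᵀPB = [3/2] + [6.2500] = [7.7500]
BᵀPA = [5.5000 31.0000]
K = S⁻¹·BᵀPA = [0.7097 4.0000]
A−BK = [-0.2903 0.0000; -0.9355 4.0000]
AᵀP(A−BK) = [1.0968 4.0000; 4.0000 40.0000]
P' = Q + AᵀP(A−BK) = [12.3468 8.5000; 8.5000 49.0000]
tr(P') = 61.3468


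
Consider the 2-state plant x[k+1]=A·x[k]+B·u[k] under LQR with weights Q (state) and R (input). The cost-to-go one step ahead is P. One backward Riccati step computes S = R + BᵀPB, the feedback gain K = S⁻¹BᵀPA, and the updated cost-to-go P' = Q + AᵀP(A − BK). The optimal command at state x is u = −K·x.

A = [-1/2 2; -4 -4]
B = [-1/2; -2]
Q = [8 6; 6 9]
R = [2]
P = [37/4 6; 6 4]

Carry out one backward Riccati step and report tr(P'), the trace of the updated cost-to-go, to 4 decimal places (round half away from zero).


24.0445

BᵀP = [-16.6250 -11.0000]
S = R + BᵀPB = [2] + [30.3125] = [32.3125]
BᵀPA = [52.3125 10.7500]
K = S⁻¹·BᵀPA = [1.6190 0.3327]
A−BK = [0.3095 2.1663; -0.7621 -3.3346]
AᵀP(A−BK) = [5.6209 1.3462; 1.3462 1.4236]
P' = Q + AᵀP(A−BK) = [13.6209 7.3462; 7.3462 10.4236]
tr(P') = 24.0445


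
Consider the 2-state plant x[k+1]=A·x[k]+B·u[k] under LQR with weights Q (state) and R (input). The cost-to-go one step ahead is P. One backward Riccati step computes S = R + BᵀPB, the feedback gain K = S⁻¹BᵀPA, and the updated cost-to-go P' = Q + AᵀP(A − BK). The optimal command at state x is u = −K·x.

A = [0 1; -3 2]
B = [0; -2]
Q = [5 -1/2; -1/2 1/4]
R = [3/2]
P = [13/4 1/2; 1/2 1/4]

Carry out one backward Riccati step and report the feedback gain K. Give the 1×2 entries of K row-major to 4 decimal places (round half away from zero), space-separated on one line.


0.6000 -0.8000

BᵀP = [-1.0000 -0.5000]
S = R + BᵀPB = [3/2] + [1.0000] = [2.5000]
BᵀPA = [1.5000 -2.0000]
K = S⁻¹·BᵀPA = [0.6000 -0.8000]
A−BK = [0.0000 1.0000; -1.8000 0.4000]
AᵀP(A−BK) = [1.3500 -1.8000; -1.8000 4.6500]
P' = Q + AᵀP(A−BK) = [6.3500 -2.3000; -2.3000 4.9000]
tr(P') = 11.2500


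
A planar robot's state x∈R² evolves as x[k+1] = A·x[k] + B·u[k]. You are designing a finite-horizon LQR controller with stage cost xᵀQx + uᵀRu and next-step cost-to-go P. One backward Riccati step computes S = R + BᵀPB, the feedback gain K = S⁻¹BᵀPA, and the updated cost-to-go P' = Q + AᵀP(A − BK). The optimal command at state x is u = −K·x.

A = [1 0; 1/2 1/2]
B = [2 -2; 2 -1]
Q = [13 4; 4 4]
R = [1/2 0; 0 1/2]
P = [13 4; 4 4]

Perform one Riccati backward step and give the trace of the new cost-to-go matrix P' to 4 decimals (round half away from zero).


BᵀP = [34.0000 16.0000; -30.0000 -12.0000]
S = R + BᵀPB = [1/2 0; 0 1/2] + [100.0000 -84.0000; -84.0000 72.0000] = [100.5000 -84.0000; -84.0000 72.5000]
BᵀPA = [42.0000 8.0000; -36.0000 -6.0000]
K = S⁻¹·BᵀPA = [0.0912 0.3301; -0.3909 0.2997]
A−BK = [0.0358 -0.0608; -0.0733 0.1395]
AᵀP(A−BK) = [0.0977 -0.0749; -0.0749 0.1574]
P' = Q + AᵀP(A−BK) = [13.0977 3.9251; 3.9251 4.1574]
tr(P') = 17.2552

17.2552


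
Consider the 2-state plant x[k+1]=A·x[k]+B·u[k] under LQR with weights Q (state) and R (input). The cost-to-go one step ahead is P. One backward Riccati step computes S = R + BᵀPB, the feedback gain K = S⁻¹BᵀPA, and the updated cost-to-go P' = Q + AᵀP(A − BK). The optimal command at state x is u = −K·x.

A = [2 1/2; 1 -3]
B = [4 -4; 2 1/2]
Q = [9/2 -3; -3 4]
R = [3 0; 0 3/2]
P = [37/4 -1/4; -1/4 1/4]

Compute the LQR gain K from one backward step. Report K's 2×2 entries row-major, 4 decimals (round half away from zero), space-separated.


BᵀP = [36.5000 -0.5000; -37.1250 1.1250]
S = R + BᵀPB = [3 0; 0 3/2] + [145.0000 -146.2500; -146.2500 149.0625] = [148.0000 -146.2500; -146.2500 150.5625]
BᵀPA = [72.5000 19.7500; -73.1250 -21.9375]
K = S⁻¹·BᵀPA = [0.2474 -0.2625; -0.2453 -0.4007]
A−BK = [0.0289 -0.0527; 0.6278 -2.2746]
AᵀP(A−BK) = [0.3711 -0.3938; -0.3938 1.7068]
P' = Q + AᵀP(A−BK) = [4.8711 -3.3938; -3.3938 5.7068]
tr(P') = 10.5780

0.2474 -0.2625 -0.2453 -0.4007


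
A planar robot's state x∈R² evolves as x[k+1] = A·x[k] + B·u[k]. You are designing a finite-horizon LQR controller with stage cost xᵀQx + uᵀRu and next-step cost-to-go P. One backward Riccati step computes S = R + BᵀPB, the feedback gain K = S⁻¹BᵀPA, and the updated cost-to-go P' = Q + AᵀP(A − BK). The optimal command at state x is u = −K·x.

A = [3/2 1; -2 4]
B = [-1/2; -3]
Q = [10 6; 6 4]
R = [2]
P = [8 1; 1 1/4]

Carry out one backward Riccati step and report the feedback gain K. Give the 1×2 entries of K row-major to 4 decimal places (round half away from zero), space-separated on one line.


BᵀP = [-7.0000 -1.2500]
S = R + BᵀPB = [2] + [7.2500] = [9.2500]
BᵀPA = [-8.0000 -12.0000]
K = S⁻¹·BᵀPA = [-0.8649 -1.2973]
A−BK = [1.0676 0.3514; -4.5946 0.1081]
AᵀP(A−BK) = [6.0811 3.6216; 3.6216 4.4324]
P' = Q + AᵀP(A−BK) = [16.0811 9.6216; 9.6216 8.4324]
tr(P') = 24.5135

-0.8649 -1.2973


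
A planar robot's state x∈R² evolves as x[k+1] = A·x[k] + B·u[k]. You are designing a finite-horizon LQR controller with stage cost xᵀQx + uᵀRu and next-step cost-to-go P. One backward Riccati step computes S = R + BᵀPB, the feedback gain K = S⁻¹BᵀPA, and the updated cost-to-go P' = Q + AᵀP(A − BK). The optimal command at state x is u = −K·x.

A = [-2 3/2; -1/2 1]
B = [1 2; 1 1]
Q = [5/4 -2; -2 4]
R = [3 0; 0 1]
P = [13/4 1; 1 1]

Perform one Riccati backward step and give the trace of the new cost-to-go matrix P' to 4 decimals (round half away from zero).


BᵀP = [4.2500 2.0000; 7.5000 3.0000]
S = R + BᵀPB = [3 0; 0 1] + [6.2500 10.5000; 10.5000 18.0000] = [9.2500 10.5000; 10.5000 19.0000]
BᵀPA = [-9.5000 8.3750; -16.5000 14.2500]
K = S⁻¹·BᵀPA = [-0.1107 0.1450; -0.8073 0.6698]
A−BK = [-0.2748 0.0153; 0.4179 0.1851]
AᵀP(A−BK) = [0.8788 -0.5697; -0.5697 0.5525]
P' = Q + AᵀP(A−BK) = [2.1288 -2.5697; -2.5697 4.5525]
tr(P') = 6.6813

6.6813


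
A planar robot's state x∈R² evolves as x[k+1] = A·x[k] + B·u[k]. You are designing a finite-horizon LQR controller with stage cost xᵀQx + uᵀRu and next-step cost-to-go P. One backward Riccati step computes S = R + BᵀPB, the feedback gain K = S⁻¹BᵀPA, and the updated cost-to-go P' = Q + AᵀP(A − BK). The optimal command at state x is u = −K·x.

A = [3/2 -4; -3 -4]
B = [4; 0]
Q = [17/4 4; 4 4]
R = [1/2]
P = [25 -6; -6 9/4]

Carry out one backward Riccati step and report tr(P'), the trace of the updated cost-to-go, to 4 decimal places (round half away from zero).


28.9423

BᵀP = [100.0000 -24.0000]
S = R + BᵀPB = [1/2] + [400.0000] = [400.5000]
BᵀPA = [222.0000 -304.0000]
K = S⁻¹·BᵀPA = [0.5543 -0.7591]
A−BK = [-0.7172 -0.9638; -3.0000 -4.0000]
AᵀP(A−BK) = [7.4438 9.5094; 9.5094 13.2484]
P' = Q + AᵀP(A−BK) = [11.6938 13.5094; 13.5094 17.2484]
tr(P') = 28.9423
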